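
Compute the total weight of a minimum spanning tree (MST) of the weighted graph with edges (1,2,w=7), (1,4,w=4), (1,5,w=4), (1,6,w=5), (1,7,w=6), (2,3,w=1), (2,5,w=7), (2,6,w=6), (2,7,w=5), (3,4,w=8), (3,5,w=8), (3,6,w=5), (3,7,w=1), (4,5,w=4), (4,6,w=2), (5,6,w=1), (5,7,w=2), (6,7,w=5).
11 (MST edges: (1,4,w=4), (2,3,w=1), (3,7,w=1), (4,6,w=2), (5,6,w=1), (5,7,w=2); sum of weights 4 + 1 + 1 + 2 + 1 + 2 = 11)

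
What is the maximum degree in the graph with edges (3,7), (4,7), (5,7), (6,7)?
4 (attained at vertex 7)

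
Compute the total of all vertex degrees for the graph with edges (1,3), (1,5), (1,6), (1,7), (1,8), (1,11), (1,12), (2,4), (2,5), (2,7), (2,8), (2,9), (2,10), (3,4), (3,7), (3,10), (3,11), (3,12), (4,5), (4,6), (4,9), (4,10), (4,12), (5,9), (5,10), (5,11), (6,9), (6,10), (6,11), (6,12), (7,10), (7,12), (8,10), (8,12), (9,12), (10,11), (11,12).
74 (handshake: sum of degrees = 2|E| = 2 x 37 = 74)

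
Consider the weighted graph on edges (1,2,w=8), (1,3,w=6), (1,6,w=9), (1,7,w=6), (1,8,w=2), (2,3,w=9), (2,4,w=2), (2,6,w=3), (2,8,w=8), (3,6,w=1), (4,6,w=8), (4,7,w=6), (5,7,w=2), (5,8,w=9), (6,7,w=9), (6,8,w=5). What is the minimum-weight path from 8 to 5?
9 (path: 8 -> 5; weights 9 = 9)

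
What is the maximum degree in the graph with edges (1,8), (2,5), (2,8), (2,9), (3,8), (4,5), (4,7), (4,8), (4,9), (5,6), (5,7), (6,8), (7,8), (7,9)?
6 (attained at vertex 8)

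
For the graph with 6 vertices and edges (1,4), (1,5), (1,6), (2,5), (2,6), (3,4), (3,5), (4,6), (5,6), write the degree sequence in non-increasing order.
[4, 4, 3, 3, 2, 2] (degrees: deg(1)=3, deg(2)=2, deg(3)=2, deg(4)=3, deg(5)=4, deg(6)=4)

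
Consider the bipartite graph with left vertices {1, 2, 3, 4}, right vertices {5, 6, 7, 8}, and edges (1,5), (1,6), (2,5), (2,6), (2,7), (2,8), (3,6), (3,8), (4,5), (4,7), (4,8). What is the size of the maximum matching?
4 (matching: (1,6), (2,5), (3,8), (4,7); upper bound min(|L|,|R|) = min(4,4) = 4)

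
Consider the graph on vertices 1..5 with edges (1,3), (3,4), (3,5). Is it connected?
No, it has 2 components: {1, 3, 4, 5}, {2}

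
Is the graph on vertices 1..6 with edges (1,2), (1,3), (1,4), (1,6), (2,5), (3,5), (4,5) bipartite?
Yes. Partition: {1, 5}, {2, 3, 4, 6}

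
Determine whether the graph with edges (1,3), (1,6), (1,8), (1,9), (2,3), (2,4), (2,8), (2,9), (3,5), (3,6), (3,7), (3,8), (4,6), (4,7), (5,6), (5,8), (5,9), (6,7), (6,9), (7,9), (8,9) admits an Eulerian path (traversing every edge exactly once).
Yes (the graph is connected and exactly 2 vertices have odd degree: {4, 8}; any Eulerian path must start and end at those)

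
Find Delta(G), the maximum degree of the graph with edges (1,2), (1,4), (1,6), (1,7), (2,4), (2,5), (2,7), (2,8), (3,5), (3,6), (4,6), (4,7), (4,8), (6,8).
5 (attained at vertices 2, 4)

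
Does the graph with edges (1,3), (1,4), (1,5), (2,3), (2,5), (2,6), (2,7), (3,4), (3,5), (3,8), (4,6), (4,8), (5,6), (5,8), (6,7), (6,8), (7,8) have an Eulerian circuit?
No (6 vertices have odd degree: {1, 3, 5, 6, 7, 8}; Eulerian circuit requires 0)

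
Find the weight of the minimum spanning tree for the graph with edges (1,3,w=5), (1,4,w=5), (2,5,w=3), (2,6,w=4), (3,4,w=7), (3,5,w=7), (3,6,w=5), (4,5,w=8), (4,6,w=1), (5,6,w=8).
18 (MST edges: (1,3,w=5), (1,4,w=5), (2,5,w=3), (2,6,w=4), (4,6,w=1); sum of weights 5 + 5 + 3 + 4 + 1 = 18)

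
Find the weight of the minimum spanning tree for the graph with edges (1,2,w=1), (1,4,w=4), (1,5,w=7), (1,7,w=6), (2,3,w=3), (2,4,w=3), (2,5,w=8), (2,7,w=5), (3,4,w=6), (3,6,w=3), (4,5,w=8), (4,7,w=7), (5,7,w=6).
21 (MST edges: (1,2,w=1), (2,3,w=3), (2,4,w=3), (2,7,w=5), (3,6,w=3), (5,7,w=6); sum of weights 1 + 3 + 3 + 5 + 3 + 6 = 21)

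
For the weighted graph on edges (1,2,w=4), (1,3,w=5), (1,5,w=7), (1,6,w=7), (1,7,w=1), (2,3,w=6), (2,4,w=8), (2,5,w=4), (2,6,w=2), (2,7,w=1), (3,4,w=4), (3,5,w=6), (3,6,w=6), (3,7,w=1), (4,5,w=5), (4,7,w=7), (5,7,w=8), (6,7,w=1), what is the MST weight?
12 (MST edges: (1,7,w=1), (2,5,w=4), (2,7,w=1), (3,4,w=4), (3,7,w=1), (6,7,w=1); sum of weights 1 + 4 + 1 + 4 + 1 + 1 = 12)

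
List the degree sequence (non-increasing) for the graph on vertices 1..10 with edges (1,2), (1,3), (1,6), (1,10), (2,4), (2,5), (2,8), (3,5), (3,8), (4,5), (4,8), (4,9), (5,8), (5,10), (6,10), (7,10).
[5, 4, 4, 4, 4, 4, 3, 2, 1, 1] (degrees: deg(1)=4, deg(2)=4, deg(3)=3, deg(4)=4, deg(5)=5, deg(6)=2, deg(7)=1, deg(8)=4, deg(9)=1, deg(10)=4)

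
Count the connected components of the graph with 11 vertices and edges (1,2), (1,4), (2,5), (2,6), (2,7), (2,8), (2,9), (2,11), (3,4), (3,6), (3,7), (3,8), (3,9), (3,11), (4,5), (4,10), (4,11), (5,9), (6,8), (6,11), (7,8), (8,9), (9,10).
1 (components: {1, 2, 3, 4, 5, 6, 7, 8, 9, 10, 11})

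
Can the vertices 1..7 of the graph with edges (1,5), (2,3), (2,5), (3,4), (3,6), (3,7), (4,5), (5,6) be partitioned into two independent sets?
Yes. Partition: {1, 2, 4, 6, 7}, {3, 5}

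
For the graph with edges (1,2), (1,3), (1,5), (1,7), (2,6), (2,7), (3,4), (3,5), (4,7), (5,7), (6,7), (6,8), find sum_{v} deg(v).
24 (handshake: sum of degrees = 2|E| = 2 x 12 = 24)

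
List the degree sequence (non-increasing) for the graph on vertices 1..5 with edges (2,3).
[1, 1, 0, 0, 0] (degrees: deg(1)=0, deg(2)=1, deg(3)=1, deg(4)=0, deg(5)=0)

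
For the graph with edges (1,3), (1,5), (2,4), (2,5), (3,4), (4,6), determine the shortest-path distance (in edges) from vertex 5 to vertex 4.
2 (path: 5 -> 2 -> 4, 2 edges)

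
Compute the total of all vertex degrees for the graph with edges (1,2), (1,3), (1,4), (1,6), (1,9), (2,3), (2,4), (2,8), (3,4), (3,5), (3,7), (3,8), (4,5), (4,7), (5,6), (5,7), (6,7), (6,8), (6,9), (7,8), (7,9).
42 (handshake: sum of degrees = 2|E| = 2 x 21 = 42)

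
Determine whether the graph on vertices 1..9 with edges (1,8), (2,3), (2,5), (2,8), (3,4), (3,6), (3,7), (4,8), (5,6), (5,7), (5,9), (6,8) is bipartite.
Yes. Partition: {1, 2, 4, 6, 7, 9}, {3, 5, 8}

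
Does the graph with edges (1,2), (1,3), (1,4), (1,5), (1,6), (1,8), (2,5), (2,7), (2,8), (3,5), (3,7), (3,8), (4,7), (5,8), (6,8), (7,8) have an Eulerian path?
Yes — and in fact it has an Eulerian circuit (the graph is connected and all 8 vertices have even degree)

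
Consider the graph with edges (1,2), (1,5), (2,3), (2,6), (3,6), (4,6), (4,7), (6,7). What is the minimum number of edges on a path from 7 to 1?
3 (path: 7 -> 6 -> 2 -> 1, 3 edges)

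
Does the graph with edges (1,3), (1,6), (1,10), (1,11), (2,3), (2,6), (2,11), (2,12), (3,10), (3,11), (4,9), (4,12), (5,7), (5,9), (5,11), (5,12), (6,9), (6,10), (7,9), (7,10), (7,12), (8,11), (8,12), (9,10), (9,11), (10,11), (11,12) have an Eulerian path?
Yes — and in fact it has an Eulerian circuit (the graph is connected and all 12 vertices have even degree)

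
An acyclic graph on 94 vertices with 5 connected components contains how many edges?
89 (Each of the 5 component trees on V_i vertices has V_i - 1 edges; summing gives V - C = 94 - 5 = 89)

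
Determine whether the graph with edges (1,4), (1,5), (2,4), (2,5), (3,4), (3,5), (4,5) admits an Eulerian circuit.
Yes (the graph is connected and all 5 vertices have even degree)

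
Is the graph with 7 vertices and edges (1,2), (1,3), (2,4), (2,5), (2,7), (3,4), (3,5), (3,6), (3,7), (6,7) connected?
Yes (BFS from 1 visits [1, 2, 3, 4, 5, 7, 6] — all 7 vertices reached)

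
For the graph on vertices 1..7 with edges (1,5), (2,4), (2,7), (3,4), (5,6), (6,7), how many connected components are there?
1 (components: {1, 2, 3, 4, 5, 6, 7})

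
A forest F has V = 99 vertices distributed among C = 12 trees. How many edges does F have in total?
87 (Each of the 12 component trees on V_i vertices has V_i - 1 edges; summing gives V - C = 99 - 12 = 87)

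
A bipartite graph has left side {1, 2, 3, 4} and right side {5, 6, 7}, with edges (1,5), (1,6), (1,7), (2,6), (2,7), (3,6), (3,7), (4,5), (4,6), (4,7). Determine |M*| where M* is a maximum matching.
3 (matching: (1,7), (2,6), (4,5); upper bound min(|L|,|R|) = min(4,3) = 3)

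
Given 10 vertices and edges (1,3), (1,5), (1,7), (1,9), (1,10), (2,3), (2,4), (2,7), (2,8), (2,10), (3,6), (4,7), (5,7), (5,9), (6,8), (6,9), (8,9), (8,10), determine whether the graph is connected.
Yes (BFS from 1 visits [1, 3, 5, 7, 9, 10, 2, 6, 4, 8] — all 10 vertices reached)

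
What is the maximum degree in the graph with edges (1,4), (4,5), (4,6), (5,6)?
3 (attained at vertex 4)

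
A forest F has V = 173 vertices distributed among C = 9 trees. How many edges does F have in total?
164 (Each of the 9 component trees on V_i vertices has V_i - 1 edges; summing gives V - C = 173 - 9 = 164)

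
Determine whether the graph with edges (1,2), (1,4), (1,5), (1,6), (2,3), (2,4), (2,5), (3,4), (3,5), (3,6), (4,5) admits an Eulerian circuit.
Yes (the graph is connected and all 6 vertices have even degree)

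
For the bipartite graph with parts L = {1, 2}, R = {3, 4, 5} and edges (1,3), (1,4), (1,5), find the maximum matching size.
1 (matching: (1,5); upper bound min(|L|,|R|) = min(2,3) = 2)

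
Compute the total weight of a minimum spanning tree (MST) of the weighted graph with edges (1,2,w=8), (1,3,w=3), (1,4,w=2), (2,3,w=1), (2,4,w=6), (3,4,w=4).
6 (MST edges: (1,3,w=3), (1,4,w=2), (2,3,w=1); sum of weights 3 + 2 + 1 = 6)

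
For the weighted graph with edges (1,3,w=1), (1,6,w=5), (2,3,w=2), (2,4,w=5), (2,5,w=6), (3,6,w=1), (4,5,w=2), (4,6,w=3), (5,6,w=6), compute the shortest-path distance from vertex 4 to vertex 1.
5 (path: 4 -> 6 -> 3 -> 1; weights 3 + 1 + 1 = 5)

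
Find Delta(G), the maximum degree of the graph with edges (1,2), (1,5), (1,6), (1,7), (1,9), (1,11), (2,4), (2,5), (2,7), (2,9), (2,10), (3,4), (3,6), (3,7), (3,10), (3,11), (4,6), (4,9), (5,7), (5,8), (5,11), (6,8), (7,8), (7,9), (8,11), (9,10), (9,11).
6 (attained at vertices 1, 2, 7, 9)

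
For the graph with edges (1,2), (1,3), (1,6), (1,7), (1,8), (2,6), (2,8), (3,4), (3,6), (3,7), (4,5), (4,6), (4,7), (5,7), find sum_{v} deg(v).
28 (handshake: sum of degrees = 2|E| = 2 x 14 = 28)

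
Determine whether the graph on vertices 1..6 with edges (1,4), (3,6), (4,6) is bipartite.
Yes. Partition: {1, 2, 5, 6}, {3, 4}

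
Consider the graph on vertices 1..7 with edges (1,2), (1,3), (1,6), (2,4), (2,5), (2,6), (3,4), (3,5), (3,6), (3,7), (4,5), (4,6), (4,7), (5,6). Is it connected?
Yes (BFS from 1 visits [1, 2, 3, 6, 4, 5, 7] — all 7 vertices reached)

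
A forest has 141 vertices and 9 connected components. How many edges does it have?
132 (Each of the 9 component trees on V_i vertices has V_i - 1 edges; summing gives V - C = 141 - 9 = 132)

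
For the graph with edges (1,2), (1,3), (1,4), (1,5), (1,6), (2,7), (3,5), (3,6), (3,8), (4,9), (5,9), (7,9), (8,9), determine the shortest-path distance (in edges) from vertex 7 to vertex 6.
3 (path: 7 -> 2 -> 1 -> 6, 3 edges)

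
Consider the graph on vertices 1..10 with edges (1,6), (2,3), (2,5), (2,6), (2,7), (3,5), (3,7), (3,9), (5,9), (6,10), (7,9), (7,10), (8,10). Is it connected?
No, it has 2 components: {1, 2, 3, 5, 6, 7, 8, 9, 10}, {4}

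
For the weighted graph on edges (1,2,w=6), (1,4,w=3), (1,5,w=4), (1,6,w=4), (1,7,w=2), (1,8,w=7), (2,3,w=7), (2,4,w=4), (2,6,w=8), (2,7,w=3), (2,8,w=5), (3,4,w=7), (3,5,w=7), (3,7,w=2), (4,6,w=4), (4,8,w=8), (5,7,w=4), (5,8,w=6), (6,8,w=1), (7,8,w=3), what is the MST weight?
18 (MST edges: (1,4,w=3), (1,5,w=4), (1,7,w=2), (2,7,w=3), (3,7,w=2), (6,8,w=1), (7,8,w=3); sum of weights 3 + 4 + 2 + 3 + 2 + 1 + 3 = 18)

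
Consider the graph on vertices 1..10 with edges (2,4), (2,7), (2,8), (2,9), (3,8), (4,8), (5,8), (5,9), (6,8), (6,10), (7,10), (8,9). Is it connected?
No, it has 2 components: {1}, {2, 3, 4, 5, 6, 7, 8, 9, 10}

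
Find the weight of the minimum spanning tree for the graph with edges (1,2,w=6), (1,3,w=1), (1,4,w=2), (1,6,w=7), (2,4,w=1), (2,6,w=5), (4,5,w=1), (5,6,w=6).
10 (MST edges: (1,3,w=1), (1,4,w=2), (2,4,w=1), (2,6,w=5), (4,5,w=1); sum of weights 1 + 2 + 1 + 5 + 1 = 10)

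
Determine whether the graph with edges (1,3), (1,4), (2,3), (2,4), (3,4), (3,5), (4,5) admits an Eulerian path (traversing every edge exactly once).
Yes — and in fact it has an Eulerian circuit (the graph is connected and all 5 vertices have even degree)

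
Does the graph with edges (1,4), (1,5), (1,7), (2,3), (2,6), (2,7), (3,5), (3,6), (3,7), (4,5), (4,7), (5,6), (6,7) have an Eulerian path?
No (4 vertices have odd degree: {1, 2, 4, 7}; Eulerian path requires 0 or 2)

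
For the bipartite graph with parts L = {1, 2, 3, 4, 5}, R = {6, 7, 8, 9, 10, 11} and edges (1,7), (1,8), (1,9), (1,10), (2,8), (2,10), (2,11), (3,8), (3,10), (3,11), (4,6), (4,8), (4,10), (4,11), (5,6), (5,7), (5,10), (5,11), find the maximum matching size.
5 (matching: (1,9), (2,11), (3,10), (4,8), (5,7); upper bound min(|L|,|R|) = min(5,6) = 5)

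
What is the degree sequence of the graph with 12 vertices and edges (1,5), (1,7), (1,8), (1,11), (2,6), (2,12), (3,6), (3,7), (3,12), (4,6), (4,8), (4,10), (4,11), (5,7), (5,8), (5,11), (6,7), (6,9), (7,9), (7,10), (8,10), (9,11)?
[6, 5, 4, 4, 4, 4, 4, 3, 3, 3, 2, 2] (degrees: deg(1)=4, deg(2)=2, deg(3)=3, deg(4)=4, deg(5)=4, deg(6)=5, deg(7)=6, deg(8)=4, deg(9)=3, deg(10)=3, deg(11)=4, deg(12)=2)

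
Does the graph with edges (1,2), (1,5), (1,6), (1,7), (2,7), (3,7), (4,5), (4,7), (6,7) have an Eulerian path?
Yes (the graph is connected and exactly 2 vertices have odd degree: {3, 7}; any Eulerian path must start and end at those)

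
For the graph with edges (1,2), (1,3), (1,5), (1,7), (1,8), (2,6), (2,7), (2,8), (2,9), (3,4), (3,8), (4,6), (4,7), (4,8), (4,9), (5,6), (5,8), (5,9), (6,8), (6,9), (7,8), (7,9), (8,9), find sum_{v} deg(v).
46 (handshake: sum of degrees = 2|E| = 2 x 23 = 46)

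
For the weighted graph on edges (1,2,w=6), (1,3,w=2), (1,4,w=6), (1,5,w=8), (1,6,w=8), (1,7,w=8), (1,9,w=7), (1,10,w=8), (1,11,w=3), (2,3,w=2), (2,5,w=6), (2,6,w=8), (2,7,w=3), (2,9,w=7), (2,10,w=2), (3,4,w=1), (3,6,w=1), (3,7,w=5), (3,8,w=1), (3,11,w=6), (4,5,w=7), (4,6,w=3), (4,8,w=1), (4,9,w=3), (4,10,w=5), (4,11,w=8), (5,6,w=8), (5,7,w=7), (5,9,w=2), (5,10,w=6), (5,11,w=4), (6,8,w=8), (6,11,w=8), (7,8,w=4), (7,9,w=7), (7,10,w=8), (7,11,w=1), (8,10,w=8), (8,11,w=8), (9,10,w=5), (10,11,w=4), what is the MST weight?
18 (MST edges: (1,3,w=2), (1,11,w=3), (2,3,w=2), (2,10,w=2), (3,4,w=1), (3,6,w=1), (3,8,w=1), (4,9,w=3), (5,9,w=2), (7,11,w=1); sum of weights 2 + 3 + 2 + 2 + 1 + 1 + 1 + 3 + 2 + 1 = 18)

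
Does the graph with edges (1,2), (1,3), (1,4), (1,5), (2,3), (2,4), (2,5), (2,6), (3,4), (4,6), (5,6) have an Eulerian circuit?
No (4 vertices have odd degree: {2, 3, 5, 6}; Eulerian circuit requires 0)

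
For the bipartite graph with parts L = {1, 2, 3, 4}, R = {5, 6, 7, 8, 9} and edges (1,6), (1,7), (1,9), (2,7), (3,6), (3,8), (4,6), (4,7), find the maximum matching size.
4 (matching: (1,9), (2,7), (3,8), (4,6); upper bound min(|L|,|R|) = min(4,5) = 4)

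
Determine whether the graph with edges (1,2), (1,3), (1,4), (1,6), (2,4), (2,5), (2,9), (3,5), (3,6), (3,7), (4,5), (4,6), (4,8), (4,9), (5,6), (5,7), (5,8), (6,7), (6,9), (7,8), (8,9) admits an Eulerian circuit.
Yes (the graph is connected and all 9 vertices have even degree)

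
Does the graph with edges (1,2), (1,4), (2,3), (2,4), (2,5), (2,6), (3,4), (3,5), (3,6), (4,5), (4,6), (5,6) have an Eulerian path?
Yes (the graph is connected and exactly 2 vertices have odd degree: {2, 4}; any Eulerian path must start and end at those)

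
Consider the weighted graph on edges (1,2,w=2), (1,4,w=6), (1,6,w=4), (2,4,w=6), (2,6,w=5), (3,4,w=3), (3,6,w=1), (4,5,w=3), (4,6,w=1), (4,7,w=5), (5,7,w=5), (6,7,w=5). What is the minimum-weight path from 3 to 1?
5 (path: 3 -> 6 -> 1; weights 1 + 4 = 5)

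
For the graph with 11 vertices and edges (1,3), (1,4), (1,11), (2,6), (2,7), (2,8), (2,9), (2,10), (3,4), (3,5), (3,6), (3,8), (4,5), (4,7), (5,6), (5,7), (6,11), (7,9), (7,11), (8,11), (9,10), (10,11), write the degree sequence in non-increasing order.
[5, 5, 5, 5, 4, 4, 4, 3, 3, 3, 3] (degrees: deg(1)=3, deg(2)=5, deg(3)=5, deg(4)=4, deg(5)=4, deg(6)=4, deg(7)=5, deg(8)=3, deg(9)=3, deg(10)=3, deg(11)=5)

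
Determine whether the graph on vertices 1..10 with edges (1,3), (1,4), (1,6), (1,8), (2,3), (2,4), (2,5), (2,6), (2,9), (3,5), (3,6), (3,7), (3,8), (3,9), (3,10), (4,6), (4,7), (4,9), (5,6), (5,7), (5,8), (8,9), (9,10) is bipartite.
No (odd cycle of length 3: 4 -> 1 -> 6 -> 4)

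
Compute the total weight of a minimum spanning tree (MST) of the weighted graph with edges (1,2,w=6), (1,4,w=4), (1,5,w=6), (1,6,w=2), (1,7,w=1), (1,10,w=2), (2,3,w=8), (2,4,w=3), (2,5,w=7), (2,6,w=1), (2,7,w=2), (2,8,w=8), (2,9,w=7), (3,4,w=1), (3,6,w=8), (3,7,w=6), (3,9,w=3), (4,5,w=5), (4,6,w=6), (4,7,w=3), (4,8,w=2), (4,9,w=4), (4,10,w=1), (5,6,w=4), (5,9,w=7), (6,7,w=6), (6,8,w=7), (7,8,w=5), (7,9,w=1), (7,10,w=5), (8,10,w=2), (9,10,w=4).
15 (MST edges: (1,6,w=2), (1,7,w=1), (1,10,w=2), (2,6,w=1), (3,4,w=1), (4,8,w=2), (4,10,w=1), (5,6,w=4), (7,9,w=1); sum of weights 2 + 1 + 2 + 1 + 1 + 2 + 1 + 4 + 1 = 15)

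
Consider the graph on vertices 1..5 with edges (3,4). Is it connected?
No, it has 4 components: {1}, {2}, {3, 4}, {5}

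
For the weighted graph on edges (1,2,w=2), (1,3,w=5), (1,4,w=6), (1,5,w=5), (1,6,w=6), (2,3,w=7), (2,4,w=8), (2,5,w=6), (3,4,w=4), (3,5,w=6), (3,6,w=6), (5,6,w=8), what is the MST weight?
22 (MST edges: (1,2,w=2), (1,3,w=5), (1,5,w=5), (1,6,w=6), (3,4,w=4); sum of weights 2 + 5 + 5 + 6 + 4 = 22)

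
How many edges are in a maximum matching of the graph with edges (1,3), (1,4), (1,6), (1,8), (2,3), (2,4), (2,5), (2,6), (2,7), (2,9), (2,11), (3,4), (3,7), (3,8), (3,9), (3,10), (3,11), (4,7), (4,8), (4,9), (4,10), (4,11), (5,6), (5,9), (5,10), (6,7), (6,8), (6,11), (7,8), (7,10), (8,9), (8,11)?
5 (matching: (2,9), (3,7), (4,11), (5,10), (6,8); upper bound floor(n/2) = floor(11/2) = 5)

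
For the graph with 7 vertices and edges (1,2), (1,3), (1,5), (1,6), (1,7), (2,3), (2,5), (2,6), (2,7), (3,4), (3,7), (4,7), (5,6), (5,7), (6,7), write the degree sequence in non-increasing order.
[6, 5, 5, 4, 4, 4, 2] (degrees: deg(1)=5, deg(2)=5, deg(3)=4, deg(4)=2, deg(5)=4, deg(6)=4, deg(7)=6)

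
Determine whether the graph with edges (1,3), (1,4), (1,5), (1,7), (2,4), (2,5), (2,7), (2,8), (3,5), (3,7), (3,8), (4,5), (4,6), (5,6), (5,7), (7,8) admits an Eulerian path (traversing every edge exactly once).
Yes (the graph is connected and exactly 2 vertices have odd degree: {7, 8}; any Eulerian path must start and end at those)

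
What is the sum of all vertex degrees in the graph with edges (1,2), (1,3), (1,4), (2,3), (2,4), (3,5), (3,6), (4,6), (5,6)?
18 (handshake: sum of degrees = 2|E| = 2 x 9 = 18)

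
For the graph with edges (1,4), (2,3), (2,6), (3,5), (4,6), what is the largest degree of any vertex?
2 (attained at vertices 2, 3, 4, 6)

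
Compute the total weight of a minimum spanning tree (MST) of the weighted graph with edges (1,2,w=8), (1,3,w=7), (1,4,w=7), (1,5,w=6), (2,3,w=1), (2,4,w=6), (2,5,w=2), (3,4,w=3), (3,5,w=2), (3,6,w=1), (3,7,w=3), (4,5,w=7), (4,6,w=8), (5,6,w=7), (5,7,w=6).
16 (MST edges: (1,5,w=6), (2,3,w=1), (2,5,w=2), (3,4,w=3), (3,6,w=1), (3,7,w=3); sum of weights 6 + 1 + 2 + 3 + 1 + 3 = 16)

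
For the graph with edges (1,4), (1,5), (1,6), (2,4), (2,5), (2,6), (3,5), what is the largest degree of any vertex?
3 (attained at vertices 1, 2, 5)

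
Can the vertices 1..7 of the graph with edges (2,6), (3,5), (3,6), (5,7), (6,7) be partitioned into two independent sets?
Yes. Partition: {1, 2, 3, 4, 7}, {5, 6}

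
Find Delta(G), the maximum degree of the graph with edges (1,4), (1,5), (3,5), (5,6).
3 (attained at vertex 5)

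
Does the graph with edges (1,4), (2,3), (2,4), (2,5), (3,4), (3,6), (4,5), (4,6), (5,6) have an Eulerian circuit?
No (6 vertices have odd degree: {1, 2, 3, 4, 5, 6}; Eulerian circuit requires 0)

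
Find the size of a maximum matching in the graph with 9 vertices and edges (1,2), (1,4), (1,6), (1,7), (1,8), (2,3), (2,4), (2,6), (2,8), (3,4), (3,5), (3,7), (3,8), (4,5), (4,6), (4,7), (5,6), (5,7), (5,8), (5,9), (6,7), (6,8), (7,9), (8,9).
4 (matching: (1,7), (2,8), (4,6), (5,9); upper bound floor(n/2) = floor(9/2) = 4)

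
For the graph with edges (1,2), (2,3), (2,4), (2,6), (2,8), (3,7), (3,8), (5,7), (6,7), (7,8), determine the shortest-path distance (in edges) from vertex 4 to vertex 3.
2 (path: 4 -> 2 -> 3, 2 edges)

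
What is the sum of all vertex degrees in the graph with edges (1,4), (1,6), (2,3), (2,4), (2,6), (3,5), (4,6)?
14 (handshake: sum of degrees = 2|E| = 2 x 7 = 14)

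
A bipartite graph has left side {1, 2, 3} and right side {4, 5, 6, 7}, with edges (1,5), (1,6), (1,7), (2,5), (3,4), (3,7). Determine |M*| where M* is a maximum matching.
3 (matching: (1,6), (2,5), (3,7); upper bound min(|L|,|R|) = min(3,4) = 3)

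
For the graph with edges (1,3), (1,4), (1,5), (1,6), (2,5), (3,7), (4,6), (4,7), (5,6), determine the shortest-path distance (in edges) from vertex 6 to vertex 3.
2 (path: 6 -> 1 -> 3, 2 edges)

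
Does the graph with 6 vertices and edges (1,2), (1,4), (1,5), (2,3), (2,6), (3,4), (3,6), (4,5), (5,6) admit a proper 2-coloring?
No (odd cycle of length 3: 4 -> 1 -> 5 -> 4)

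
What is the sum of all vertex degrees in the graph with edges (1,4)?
2 (handshake: sum of degrees = 2|E| = 2 x 1 = 2)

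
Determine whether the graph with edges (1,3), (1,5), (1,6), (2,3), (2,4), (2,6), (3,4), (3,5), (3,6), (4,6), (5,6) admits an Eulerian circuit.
No (6 vertices have odd degree: {1, 2, 3, 4, 5, 6}; Eulerian circuit requires 0)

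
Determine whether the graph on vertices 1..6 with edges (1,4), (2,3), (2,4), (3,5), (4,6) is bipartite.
Yes. Partition: {1, 2, 5, 6}, {3, 4}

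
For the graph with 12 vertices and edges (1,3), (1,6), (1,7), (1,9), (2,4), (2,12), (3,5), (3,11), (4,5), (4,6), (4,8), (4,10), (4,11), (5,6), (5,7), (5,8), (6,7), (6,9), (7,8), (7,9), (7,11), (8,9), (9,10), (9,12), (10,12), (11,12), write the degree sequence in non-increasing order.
[6, 6, 6, 5, 5, 4, 4, 4, 4, 3, 3, 2] (degrees: deg(1)=4, deg(2)=2, deg(3)=3, deg(4)=6, deg(5)=5, deg(6)=5, deg(7)=6, deg(8)=4, deg(9)=6, deg(10)=3, deg(11)=4, deg(12)=4)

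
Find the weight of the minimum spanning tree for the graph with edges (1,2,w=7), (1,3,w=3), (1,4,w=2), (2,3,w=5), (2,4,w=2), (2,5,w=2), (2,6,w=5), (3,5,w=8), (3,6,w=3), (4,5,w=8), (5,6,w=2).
11 (MST edges: (1,3,w=3), (1,4,w=2), (2,4,w=2), (2,5,w=2), (5,6,w=2); sum of weights 3 + 2 + 2 + 2 + 2 = 11)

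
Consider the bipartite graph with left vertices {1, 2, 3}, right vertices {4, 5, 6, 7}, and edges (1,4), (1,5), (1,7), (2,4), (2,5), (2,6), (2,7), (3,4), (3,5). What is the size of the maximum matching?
3 (matching: (1,7), (2,6), (3,5); upper bound min(|L|,|R|) = min(3,4) = 3)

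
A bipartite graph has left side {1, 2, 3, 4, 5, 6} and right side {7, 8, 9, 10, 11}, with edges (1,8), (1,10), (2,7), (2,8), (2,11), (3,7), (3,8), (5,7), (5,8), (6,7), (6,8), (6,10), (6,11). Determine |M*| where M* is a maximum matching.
4 (matching: (1,10), (2,11), (3,8), (5,7); upper bound min(|L|,|R|) = min(6,5) = 5)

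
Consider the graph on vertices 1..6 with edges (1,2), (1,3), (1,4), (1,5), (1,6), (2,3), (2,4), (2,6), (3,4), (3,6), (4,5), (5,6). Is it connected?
Yes (BFS from 1 visits [1, 2, 3, 4, 5, 6] — all 6 vertices reached)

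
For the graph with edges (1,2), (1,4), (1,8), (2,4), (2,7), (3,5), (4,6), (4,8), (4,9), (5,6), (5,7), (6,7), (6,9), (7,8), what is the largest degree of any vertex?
5 (attained at vertex 4)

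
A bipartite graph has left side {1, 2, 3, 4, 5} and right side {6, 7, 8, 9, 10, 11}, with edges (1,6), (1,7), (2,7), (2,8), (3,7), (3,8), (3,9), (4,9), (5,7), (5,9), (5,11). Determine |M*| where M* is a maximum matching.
5 (matching: (1,6), (2,8), (3,7), (4,9), (5,11); upper bound min(|L|,|R|) = min(5,6) = 5)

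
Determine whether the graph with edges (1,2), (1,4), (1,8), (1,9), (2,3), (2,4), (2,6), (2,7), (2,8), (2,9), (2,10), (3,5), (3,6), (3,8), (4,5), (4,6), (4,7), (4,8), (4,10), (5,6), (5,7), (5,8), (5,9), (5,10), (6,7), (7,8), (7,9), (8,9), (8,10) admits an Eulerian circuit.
No (4 vertices have odd degree: {4, 5, 6, 9}; Eulerian circuit requires 0)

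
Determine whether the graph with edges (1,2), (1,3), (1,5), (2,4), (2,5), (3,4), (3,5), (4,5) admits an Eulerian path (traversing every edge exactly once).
No (4 vertices have odd degree: {1, 2, 3, 4}; Eulerian path requires 0 or 2)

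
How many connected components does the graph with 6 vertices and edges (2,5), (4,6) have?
4 (components: {1}, {2, 5}, {3}, {4, 6})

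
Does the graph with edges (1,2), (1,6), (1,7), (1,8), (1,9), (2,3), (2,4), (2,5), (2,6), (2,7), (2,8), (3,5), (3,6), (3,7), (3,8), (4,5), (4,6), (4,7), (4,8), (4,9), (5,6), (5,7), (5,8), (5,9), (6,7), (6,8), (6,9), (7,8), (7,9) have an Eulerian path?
No (6 vertices have odd degree: {1, 2, 3, 5, 8, 9}; Eulerian path requires 0 or 2)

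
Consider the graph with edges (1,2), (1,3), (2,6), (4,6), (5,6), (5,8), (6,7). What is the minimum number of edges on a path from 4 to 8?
3 (path: 4 -> 6 -> 5 -> 8, 3 edges)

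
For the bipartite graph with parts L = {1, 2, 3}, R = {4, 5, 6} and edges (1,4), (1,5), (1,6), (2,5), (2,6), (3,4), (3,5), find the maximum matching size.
3 (matching: (1,6), (2,5), (3,4); upper bound min(|L|,|R|) = min(3,3) = 3)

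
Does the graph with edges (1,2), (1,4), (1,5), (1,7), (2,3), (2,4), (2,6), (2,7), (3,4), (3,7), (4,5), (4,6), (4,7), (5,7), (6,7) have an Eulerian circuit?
No (4 vertices have odd degree: {2, 3, 5, 6}; Eulerian circuit requires 0)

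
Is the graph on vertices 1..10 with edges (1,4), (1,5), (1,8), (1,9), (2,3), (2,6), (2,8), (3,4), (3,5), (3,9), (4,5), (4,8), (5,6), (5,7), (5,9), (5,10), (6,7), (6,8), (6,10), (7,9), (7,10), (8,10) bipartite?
No (odd cycle of length 3: 5 -> 1 -> 9 -> 5)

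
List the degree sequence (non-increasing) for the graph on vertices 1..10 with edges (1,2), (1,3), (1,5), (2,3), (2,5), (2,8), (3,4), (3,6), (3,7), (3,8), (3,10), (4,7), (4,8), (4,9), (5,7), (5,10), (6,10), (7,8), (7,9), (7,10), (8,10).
[7, 6, 5, 5, 4, 4, 4, 3, 2, 2] (degrees: deg(1)=3, deg(2)=4, deg(3)=7, deg(4)=4, deg(5)=4, deg(6)=2, deg(7)=6, deg(8)=5, deg(9)=2, deg(10)=5)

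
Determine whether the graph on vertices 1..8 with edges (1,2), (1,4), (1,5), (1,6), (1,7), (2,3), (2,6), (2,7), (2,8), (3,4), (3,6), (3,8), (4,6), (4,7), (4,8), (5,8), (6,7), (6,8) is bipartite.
No (odd cycle of length 3: 6 -> 1 -> 2 -> 6)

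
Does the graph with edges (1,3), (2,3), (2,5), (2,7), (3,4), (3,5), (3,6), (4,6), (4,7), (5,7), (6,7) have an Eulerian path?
No (6 vertices have odd degree: {1, 2, 3, 4, 5, 6}; Eulerian path requires 0 or 2)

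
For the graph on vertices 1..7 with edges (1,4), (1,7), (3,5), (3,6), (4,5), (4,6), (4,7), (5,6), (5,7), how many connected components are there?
2 (components: {1, 3, 4, 5, 6, 7}, {2})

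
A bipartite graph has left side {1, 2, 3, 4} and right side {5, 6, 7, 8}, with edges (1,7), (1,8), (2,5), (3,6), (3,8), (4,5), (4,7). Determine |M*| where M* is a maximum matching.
4 (matching: (1,8), (2,5), (3,6), (4,7); upper bound min(|L|,|R|) = min(4,4) = 4)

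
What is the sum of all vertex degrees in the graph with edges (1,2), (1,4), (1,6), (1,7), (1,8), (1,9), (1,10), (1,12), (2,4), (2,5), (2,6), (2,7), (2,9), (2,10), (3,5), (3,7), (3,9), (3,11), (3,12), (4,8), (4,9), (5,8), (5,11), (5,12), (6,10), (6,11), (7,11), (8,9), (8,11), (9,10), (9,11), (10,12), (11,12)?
66 (handshake: sum of degrees = 2|E| = 2 x 33 = 66)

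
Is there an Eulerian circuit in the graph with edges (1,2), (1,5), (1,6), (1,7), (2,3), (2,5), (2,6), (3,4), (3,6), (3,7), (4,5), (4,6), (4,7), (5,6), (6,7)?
Yes (the graph is connected and all 7 vertices have even degree)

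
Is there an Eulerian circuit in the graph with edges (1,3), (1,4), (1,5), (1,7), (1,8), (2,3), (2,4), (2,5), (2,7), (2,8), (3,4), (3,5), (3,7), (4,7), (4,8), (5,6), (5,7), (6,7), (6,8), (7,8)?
No (8 vertices have odd degree: {1, 2, 3, 4, 5, 6, 7, 8}; Eulerian circuit requires 0)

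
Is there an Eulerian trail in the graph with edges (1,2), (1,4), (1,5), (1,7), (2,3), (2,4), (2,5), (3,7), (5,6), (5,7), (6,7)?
Yes — and in fact it has an Eulerian circuit (the graph is connected and all 7 vertices have even degree)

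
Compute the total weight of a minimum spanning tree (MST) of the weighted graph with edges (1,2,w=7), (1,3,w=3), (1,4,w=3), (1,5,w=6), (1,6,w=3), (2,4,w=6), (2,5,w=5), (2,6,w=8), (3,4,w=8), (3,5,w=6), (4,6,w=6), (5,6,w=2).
16 (MST edges: (1,3,w=3), (1,4,w=3), (1,6,w=3), (2,5,w=5), (5,6,w=2); sum of weights 3 + 3 + 3 + 5 + 2 = 16)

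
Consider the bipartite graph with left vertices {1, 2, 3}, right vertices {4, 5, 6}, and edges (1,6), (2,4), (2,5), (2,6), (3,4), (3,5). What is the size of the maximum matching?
3 (matching: (1,6), (2,5), (3,4); upper bound min(|L|,|R|) = min(3,3) = 3)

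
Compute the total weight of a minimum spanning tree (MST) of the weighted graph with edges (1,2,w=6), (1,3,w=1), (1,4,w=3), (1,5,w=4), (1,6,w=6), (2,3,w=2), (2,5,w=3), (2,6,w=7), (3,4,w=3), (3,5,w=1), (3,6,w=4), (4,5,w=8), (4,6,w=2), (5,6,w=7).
9 (MST edges: (1,3,w=1), (1,4,w=3), (2,3,w=2), (3,5,w=1), (4,6,w=2); sum of weights 1 + 3 + 2 + 1 + 2 = 9)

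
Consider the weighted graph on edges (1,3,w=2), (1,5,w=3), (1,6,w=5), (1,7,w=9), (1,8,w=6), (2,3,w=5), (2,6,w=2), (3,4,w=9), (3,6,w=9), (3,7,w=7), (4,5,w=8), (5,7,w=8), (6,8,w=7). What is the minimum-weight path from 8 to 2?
9 (path: 8 -> 6 -> 2; weights 7 + 2 = 9)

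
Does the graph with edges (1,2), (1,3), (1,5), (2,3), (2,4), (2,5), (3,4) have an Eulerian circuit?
No (2 vertices have odd degree: {1, 3}; Eulerian circuit requires 0)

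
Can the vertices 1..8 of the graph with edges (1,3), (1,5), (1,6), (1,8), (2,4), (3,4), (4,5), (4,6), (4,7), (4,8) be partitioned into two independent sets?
Yes. Partition: {1, 4}, {2, 3, 5, 6, 7, 8}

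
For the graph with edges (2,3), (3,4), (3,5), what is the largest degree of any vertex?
3 (attained at vertex 3)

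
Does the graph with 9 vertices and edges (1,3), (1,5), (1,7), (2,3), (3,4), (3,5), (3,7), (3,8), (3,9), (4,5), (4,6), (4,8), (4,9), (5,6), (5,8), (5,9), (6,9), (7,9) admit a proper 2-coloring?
No (odd cycle of length 3: 3 -> 1 -> 7 -> 3)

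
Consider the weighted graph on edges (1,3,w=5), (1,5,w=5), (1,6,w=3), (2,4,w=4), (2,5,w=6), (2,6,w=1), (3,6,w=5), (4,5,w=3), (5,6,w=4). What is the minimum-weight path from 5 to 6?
4 (path: 5 -> 6; weights 4 = 4)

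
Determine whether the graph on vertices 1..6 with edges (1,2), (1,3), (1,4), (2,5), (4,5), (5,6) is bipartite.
Yes. Partition: {1, 5}, {2, 3, 4, 6}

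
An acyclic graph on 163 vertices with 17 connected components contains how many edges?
146 (Each of the 17 component trees on V_i vertices has V_i - 1 edges; summing gives V - C = 163 - 17 = 146)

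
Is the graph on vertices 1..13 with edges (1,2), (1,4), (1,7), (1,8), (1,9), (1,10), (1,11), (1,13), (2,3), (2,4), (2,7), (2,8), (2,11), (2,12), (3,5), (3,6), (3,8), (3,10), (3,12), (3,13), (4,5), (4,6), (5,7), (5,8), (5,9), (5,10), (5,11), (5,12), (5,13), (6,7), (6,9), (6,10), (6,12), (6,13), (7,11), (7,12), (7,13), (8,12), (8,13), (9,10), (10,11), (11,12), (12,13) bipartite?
No (odd cycle of length 3: 10 -> 1 -> 9 -> 10)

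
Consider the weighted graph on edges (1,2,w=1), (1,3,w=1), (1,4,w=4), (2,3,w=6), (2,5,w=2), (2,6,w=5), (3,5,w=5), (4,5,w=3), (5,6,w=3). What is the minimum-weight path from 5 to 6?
3 (path: 5 -> 6; weights 3 = 3)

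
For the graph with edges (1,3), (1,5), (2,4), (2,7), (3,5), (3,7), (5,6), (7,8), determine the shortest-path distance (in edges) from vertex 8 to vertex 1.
3 (path: 8 -> 7 -> 3 -> 1, 3 edges)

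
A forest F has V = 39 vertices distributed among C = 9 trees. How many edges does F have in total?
30 (Each of the 9 component trees on V_i vertices has V_i - 1 edges; summing gives V - C = 39 - 9 = 30)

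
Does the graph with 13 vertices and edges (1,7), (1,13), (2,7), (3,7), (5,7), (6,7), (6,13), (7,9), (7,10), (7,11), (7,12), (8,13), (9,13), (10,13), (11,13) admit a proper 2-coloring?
Yes. Partition: {1, 2, 3, 4, 5, 6, 8, 9, 10, 11, 12}, {7, 13}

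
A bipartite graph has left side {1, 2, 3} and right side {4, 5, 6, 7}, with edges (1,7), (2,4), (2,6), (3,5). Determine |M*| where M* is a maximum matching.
3 (matching: (1,7), (2,6), (3,5); upper bound min(|L|,|R|) = min(3,4) = 3)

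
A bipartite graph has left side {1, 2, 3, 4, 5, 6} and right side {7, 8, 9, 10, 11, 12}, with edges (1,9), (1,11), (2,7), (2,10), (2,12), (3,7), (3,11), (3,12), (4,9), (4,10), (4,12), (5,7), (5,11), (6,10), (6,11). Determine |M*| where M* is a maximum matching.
5 (matching: (1,11), (2,12), (3,7), (4,9), (6,10); upper bound min(|L|,|R|) = min(6,6) = 6)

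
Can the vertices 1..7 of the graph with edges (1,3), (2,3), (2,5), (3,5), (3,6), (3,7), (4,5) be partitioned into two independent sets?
No (odd cycle of length 3: 2 -> 3 -> 5 -> 2)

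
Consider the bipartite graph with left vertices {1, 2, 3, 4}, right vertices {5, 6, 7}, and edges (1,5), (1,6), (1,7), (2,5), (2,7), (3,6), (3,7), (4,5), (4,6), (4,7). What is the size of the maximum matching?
3 (matching: (1,7), (2,5), (3,6); upper bound min(|L|,|R|) = min(4,3) = 3)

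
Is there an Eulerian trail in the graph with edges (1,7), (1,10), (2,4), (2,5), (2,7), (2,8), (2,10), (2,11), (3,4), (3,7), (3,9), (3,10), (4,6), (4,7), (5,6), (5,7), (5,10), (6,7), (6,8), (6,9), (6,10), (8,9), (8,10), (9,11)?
Yes — and in fact it has an Eulerian circuit (the graph is connected and all 11 vertices have even degree)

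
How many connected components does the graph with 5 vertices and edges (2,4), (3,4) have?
3 (components: {1}, {2, 3, 4}, {5})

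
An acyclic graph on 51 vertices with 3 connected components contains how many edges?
48 (Each of the 3 component trees on V_i vertices has V_i - 1 edges; summing gives V - C = 51 - 3 = 48)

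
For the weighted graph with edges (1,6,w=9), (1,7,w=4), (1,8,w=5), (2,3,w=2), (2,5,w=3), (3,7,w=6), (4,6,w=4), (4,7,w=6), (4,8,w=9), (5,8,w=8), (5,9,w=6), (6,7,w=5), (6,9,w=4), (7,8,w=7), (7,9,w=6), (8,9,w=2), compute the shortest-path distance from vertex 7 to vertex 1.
4 (path: 7 -> 1; weights 4 = 4)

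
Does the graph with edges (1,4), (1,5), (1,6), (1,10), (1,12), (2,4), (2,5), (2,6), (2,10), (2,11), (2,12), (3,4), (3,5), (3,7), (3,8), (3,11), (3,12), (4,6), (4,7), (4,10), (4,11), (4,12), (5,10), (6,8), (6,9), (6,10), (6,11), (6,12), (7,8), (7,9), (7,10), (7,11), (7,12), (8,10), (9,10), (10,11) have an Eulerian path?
No (4 vertices have odd degree: {1, 7, 9, 10}; Eulerian path requires 0 or 2)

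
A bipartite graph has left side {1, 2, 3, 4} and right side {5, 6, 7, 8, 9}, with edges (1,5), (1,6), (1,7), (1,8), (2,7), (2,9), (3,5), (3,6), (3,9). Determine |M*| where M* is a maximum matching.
3 (matching: (1,8), (2,7), (3,9); upper bound min(|L|,|R|) = min(4,5) = 4)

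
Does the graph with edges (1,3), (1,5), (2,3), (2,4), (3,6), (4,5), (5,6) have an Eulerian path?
Yes (the graph is connected and exactly 2 vertices have odd degree: {3, 5}; any Eulerian path must start and end at those)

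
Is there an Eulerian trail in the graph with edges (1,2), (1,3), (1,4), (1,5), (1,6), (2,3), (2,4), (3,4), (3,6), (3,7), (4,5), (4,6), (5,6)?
No (6 vertices have odd degree: {1, 2, 3, 4, 5, 7}; Eulerian path requires 0 or 2)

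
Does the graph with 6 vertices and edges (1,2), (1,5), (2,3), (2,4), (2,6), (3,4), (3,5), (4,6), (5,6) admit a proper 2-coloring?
No (odd cycle of length 3: 4 -> 2 -> 6 -> 4)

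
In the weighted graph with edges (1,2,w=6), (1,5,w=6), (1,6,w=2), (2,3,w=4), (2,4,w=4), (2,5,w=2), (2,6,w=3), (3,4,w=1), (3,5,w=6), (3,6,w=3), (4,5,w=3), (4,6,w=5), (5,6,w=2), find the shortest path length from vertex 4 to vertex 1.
6 (path: 4 -> 3 -> 6 -> 1; weights 1 + 3 + 2 = 6)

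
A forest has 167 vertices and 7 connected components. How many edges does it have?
160 (Each of the 7 component trees on V_i vertices has V_i - 1 edges; summing gives V - C = 167 - 7 = 160)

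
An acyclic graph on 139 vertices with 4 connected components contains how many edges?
135 (Each of the 4 component trees on V_i vertices has V_i - 1 edges; summing gives V - C = 139 - 4 = 135)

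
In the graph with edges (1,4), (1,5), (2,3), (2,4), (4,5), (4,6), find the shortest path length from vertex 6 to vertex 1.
2 (path: 6 -> 4 -> 1, 2 edges)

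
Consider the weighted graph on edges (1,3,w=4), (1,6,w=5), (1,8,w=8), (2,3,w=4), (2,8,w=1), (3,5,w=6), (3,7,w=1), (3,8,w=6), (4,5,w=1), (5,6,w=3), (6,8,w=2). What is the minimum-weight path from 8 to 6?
2 (path: 8 -> 6; weights 2 = 2)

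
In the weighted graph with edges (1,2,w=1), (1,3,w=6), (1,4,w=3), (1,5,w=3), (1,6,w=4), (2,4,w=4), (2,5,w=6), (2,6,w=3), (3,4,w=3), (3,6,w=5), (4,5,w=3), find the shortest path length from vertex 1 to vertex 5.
3 (path: 1 -> 5; weights 3 = 3)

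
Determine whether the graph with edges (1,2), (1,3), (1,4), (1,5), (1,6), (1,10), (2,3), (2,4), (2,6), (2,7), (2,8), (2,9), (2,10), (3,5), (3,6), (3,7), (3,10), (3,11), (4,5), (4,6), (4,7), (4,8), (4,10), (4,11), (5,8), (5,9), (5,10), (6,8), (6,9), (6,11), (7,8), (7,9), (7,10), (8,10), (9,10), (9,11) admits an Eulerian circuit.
No (2 vertices have odd degree: {3, 6}; Eulerian circuit requires 0)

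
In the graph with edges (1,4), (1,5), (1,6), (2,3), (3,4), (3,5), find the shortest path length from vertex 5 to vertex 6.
2 (path: 5 -> 1 -> 6, 2 edges)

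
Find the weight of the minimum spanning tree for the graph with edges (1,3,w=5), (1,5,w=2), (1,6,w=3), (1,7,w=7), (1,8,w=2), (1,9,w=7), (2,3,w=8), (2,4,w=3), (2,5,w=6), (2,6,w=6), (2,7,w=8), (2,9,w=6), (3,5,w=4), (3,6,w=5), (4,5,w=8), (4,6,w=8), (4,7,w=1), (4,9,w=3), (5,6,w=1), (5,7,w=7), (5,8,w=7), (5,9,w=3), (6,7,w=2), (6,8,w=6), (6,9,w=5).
18 (MST edges: (1,5,w=2), (1,8,w=2), (2,4,w=3), (3,5,w=4), (4,7,w=1), (4,9,w=3), (5,6,w=1), (6,7,w=2); sum of weights 2 + 2 + 3 + 4 + 1 + 3 + 1 + 2 = 18)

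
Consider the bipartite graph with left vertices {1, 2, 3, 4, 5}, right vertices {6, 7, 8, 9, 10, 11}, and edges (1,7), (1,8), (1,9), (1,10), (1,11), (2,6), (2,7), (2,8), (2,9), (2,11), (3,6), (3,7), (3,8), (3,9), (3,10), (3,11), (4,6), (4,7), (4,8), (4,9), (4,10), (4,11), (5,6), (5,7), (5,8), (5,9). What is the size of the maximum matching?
5 (matching: (1,11), (2,9), (3,10), (4,8), (5,7); upper bound min(|L|,|R|) = min(5,6) = 5)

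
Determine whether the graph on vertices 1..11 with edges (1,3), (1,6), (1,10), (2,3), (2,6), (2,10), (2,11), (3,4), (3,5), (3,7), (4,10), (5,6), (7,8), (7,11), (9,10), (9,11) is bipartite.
Yes. Partition: {1, 2, 4, 5, 7, 9}, {3, 6, 8, 10, 11}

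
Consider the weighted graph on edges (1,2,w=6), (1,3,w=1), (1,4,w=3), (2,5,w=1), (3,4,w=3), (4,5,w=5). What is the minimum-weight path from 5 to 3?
8 (path: 5 -> 4 -> 3; weights 5 + 3 = 8)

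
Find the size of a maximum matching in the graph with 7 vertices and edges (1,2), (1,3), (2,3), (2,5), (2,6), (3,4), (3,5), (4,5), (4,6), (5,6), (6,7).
3 (matching: (2,3), (4,5), (6,7); upper bound floor(n/2) = floor(7/2) = 3)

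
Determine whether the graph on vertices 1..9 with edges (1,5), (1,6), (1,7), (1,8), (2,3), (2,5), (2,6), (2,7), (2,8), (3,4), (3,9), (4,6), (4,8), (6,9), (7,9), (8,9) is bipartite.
Yes. Partition: {1, 2, 4, 9}, {3, 5, 6, 7, 8}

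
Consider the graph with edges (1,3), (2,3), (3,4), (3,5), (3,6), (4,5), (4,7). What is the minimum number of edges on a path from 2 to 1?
2 (path: 2 -> 3 -> 1, 2 edges)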